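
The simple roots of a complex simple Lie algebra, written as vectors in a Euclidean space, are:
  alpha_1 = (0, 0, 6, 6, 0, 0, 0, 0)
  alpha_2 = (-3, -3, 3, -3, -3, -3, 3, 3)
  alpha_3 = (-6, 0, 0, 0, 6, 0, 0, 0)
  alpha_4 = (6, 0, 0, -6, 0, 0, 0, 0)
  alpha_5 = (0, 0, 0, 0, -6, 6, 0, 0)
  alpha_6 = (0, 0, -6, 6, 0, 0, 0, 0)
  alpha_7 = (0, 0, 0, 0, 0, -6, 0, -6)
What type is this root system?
E7

Compute the Cartan integers a_ij = 2(alpha_i, alpha_j)/(alpha_j, alpha_j); the resulting 7x7 Cartan matrix is
[[2, 0, 0, -1, 0, 0, 0], [0, 2, 0, 0, 0, -1, 0], [0, 0, 2, -1, -1, 0, 0], [-1, 0, -1, 2, 0, -1, 0], [0, 0, -1, 0, 2, 0, -1], [0, -1, 0, -1, 0, 2, 0], [0, 0, 0, 0, -1, 0, 2]].
All simple roots have the same length, so the diagram is simply laced. The associated Dynkin diagram is a chain of 6 nodes with one extra node attached to the third node from one end (E_7), so the type is E_7.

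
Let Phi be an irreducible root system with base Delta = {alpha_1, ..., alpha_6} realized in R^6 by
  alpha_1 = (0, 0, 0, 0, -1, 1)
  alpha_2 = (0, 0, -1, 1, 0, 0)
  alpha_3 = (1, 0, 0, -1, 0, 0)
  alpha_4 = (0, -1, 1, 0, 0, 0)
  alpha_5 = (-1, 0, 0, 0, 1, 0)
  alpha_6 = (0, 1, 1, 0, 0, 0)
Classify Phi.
type D_6

Compute the Cartan integers a_ij = 2(alpha_i, alpha_j)/(alpha_j, alpha_j); the resulting 6x6 Cartan matrix is
[[2, 0, 0, 0, -1, 0], [0, 2, -1, -1, 0, -1], [0, -1, 2, 0, -1, 0], [0, -1, 0, 2, 0, 0], [-1, 0, -1, 0, 2, 0], [0, -1, 0, 0, 0, 2]].
All simple roots have the same length, so the diagram is simply laced. The associated Dynkin diagram is a chain of 4 nodes with a fork of two nodes at one end (D_6), so the type is D_6 (the algebra so(12)).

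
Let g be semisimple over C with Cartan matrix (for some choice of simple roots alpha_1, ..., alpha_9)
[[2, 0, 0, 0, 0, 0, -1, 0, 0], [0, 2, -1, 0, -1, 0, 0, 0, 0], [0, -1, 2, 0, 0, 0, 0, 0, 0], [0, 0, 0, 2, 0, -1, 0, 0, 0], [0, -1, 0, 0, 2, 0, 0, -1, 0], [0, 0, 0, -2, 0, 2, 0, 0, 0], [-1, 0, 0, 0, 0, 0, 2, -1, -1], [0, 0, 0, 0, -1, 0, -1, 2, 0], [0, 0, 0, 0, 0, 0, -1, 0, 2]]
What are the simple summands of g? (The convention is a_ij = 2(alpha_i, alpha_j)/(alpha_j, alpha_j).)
B_2 (so(5)) + D_7 (so(14))

The diagram associated to this matrix has two connected components: the simple roots {alpha_4, alpha_6} form a chain of 2 nodes with a double edge at one end; the terminal node there is the unique short simple root (B_2), and {alpha_1, alpha_2, alpha_3, alpha_5, alpha_7, alpha_8, alpha_9} form a chain of 5 nodes with a fork of two nodes at one end (D_7). A semisimple Lie algebra decomposes uniquely as the direct sum of simple ideals, one per connected component of its Dynkin diagram, so g ≅ B_2 ⊕ D_7 (dimension 10 + 91 = 101).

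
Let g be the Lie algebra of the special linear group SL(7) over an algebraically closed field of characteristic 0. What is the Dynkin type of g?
This is sl(7), which has dimension 7^2 - 1 = 48 and rank 7 - 1 = 6 (a Cartan subalgebra is the diagonal traceless matrices). In the classification of classical Lie algebras, the special linear algebra sl(n+1) has type A_n; here n = 6, so the Dynkin diagram is a chain of 6 nodes with single edges (A_6). Hence the type is A_6.

A6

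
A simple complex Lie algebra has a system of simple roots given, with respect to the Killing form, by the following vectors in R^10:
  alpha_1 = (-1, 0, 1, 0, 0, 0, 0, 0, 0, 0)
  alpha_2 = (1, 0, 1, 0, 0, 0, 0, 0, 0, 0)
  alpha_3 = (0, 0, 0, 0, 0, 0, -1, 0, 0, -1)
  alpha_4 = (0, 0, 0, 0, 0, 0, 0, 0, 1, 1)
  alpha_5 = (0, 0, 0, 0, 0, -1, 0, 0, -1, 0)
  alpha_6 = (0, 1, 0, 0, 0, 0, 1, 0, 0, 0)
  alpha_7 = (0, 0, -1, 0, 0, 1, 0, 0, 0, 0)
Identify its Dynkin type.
Compute the Cartan integers a_ij = 2(alpha_i, alpha_j)/(alpha_j, alpha_j); the resulting 7x7 Cartan matrix is
[[2, 0, 0, 0, 0, 0, -1], [0, 2, 0, 0, 0, 0, -1], [0, 0, 2, -1, 0, -1, 0], [0, 0, -1, 2, -1, 0, 0], [0, 0, 0, -1, 2, 0, -1], [0, 0, -1, 0, 0, 2, 0], [-1, -1, 0, 0, -1, 0, 2]].
All simple roots have the same length, so the diagram is simply laced. The associated Dynkin diagram is a chain of 5 nodes with a fork of two nodes at one end (D_7), so the type is D_7 (the algebra so(14)).

D7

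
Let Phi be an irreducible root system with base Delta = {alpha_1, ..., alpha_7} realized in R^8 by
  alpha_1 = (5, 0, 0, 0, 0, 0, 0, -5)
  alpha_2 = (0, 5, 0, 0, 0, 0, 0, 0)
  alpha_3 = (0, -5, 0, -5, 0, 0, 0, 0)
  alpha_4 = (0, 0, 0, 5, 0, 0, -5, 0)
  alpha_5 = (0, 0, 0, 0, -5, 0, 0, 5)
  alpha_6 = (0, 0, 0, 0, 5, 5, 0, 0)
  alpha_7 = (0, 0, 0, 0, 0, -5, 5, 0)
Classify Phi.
B7

Compute the Cartan integers a_ij = 2(alpha_i, alpha_j)/(alpha_j, alpha_j); the resulting 7x7 Cartan matrix is
[[2, 0, 0, 0, -1, 0, 0], [0, 2, -1, 0, 0, 0, 0], [0, -2, 2, -1, 0, 0, 0], [0, 0, -1, 2, 0, 0, -1], [-1, 0, 0, 0, 2, -1, 0], [0, 0, 0, 0, -1, 2, -1], [0, 0, 0, -1, 0, -1, 2]].
The roots have two lengths (squared-length ratio 2:1); the short ones are alpha_{2}. The associated Dynkin diagram is a chain of 7 nodes with a double edge at one end; the terminal node there is the unique short simple root (B_7), so the type is B_7 (the algebra so(15)).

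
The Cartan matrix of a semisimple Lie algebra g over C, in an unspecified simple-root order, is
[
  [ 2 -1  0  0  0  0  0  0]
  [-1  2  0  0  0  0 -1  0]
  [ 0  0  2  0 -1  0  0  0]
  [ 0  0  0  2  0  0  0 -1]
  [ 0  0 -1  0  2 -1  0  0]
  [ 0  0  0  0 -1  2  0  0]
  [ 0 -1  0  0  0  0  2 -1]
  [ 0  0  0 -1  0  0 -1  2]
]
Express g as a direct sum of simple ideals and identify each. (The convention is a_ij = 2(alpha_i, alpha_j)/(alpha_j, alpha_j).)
type A_3 ⊕ type A_5

The diagram associated to this matrix has two connected components: the simple roots {alpha_3, alpha_5, alpha_6} form a chain of 3 nodes with single edges (A_3), and {alpha_1, alpha_2, alpha_4, alpha_7, alpha_8} form a chain of 5 nodes with single edges (A_5). A semisimple Lie algebra decomposes uniquely as the direct sum of simple ideals, one per connected component of its Dynkin diagram, so g ≅ A_3 ⊕ A_5 (dimension 15 + 35 = 50).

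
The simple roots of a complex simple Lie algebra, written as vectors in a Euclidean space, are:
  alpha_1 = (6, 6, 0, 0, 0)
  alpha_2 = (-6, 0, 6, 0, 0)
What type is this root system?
type A_2

Compute the Cartan integers a_ij = 2(alpha_i, alpha_j)/(alpha_j, alpha_j); the resulting 2x2 Cartan matrix is
[[2, -1], [-1, 2]].
All simple roots have the same length, so the diagram is simply laced. The associated Dynkin diagram is a chain of 2 nodes with single edges (A_2), so the type is A_2 (the algebra sl(3)).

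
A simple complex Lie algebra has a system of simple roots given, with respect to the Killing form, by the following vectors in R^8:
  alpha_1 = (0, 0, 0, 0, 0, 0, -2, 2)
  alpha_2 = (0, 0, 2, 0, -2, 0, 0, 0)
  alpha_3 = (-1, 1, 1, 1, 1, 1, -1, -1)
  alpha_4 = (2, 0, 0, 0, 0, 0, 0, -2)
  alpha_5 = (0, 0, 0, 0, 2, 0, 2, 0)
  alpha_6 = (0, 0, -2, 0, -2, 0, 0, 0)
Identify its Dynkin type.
type E_6

Compute the Cartan integers a_ij = 2(alpha_i, alpha_j)/(alpha_j, alpha_j); the resulting 6x6 Cartan matrix is
[[2, 0, 0, -1, -1, 0], [0, 2, 0, 0, -1, 0], [0, 0, 2, 0, 0, -1], [-1, 0, 0, 2, 0, 0], [-1, -1, 0, 0, 2, -1], [0, 0, -1, 0, -1, 2]].
All simple roots have the same length, so the diagram is simply laced. The associated Dynkin diagram is a chain of 5 nodes with one extra node attached to the third node from one end (E_6), so the type is E_6.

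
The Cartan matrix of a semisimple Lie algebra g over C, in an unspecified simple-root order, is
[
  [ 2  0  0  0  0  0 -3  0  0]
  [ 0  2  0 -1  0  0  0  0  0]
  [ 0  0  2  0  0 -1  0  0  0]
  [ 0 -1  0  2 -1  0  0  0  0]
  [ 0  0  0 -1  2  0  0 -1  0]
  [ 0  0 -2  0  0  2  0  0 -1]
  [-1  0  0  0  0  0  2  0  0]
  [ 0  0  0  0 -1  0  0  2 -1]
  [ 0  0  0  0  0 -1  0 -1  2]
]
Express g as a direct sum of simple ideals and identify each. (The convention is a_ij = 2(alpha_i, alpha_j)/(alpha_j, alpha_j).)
The diagram associated to this matrix has two connected components: the simple roots {alpha_2, alpha_3, alpha_4, alpha_5, alpha_6, alpha_8, alpha_9} form a chain of 7 nodes with a double edge at one end; the terminal node there is the unique short simple root (B_7), and {alpha_1, alpha_7} form two nodes joined by a triple edge (G_2). A semisimple Lie algebra decomposes uniquely as the direct sum of simple ideals, one per connected component of its Dynkin diagram, so g ≅ B_7 ⊕ G_2 (dimension 105 + 14 = 119).

type B_7 + type G_2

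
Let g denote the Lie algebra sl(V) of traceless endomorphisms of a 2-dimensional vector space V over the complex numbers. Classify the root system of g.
This is sl(2), which has dimension 2^2 - 1 = 3 and rank 2 - 1 = 1 (a Cartan subalgebra is the diagonal traceless matrices). In the classification of classical Lie algebras, the special linear algebra sl(n+1) has type A_n; here n = 1, so the Dynkin diagram is a chain of 1 nodes with single edges (A_1). Hence the type is A_1.

A_1 (sl(2))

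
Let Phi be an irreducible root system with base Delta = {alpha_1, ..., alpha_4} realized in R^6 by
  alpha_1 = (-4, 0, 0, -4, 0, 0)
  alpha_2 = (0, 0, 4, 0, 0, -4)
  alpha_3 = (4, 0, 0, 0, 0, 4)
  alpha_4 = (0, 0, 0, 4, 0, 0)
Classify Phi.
B_4 (so(9))

Compute the Cartan integers a_ij = 2(alpha_i, alpha_j)/(alpha_j, alpha_j); the resulting 4x4 Cartan matrix is
[[2, 0, -1, -2], [0, 2, -1, 0], [-1, -1, 2, 0], [-1, 0, 0, 2]].
The roots have two lengths (squared-length ratio 2:1); the short ones are alpha_{4}. The associated Dynkin diagram is a chain of 4 nodes with a double edge at one end; the terminal node there is the unique short simple root (B_4), so the type is B_4 (the algebra so(9)).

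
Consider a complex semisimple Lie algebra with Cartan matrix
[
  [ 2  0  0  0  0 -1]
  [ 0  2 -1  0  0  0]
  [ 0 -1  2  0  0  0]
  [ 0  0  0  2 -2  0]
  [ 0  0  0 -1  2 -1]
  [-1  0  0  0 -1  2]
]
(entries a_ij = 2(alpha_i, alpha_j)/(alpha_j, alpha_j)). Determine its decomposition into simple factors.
The diagram associated to this matrix has two connected components: the simple roots {alpha_2, alpha_3} form a chain of 2 nodes with single edges (A_2), and {alpha_1, alpha_4, alpha_5, alpha_6} form a chain of 4 nodes with a double edge at one end; the terminal node there is the unique long simple root (C_4). A semisimple Lie algebra decomposes uniquely as the direct sum of simple ideals, one per connected component of its Dynkin diagram, so g ≅ A_2 ⊕ C_4 (dimension 8 + 36 = 44).

type A_2 ⊕ type C_4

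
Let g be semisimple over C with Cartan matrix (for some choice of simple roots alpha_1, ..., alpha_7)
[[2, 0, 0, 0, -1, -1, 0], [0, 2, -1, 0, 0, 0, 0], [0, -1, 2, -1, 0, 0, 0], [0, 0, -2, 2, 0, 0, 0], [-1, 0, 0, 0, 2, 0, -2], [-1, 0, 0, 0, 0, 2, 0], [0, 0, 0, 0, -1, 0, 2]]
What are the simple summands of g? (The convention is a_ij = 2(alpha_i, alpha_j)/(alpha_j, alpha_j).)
The diagram associated to this matrix has two connected components: the simple roots {alpha_1, alpha_5, alpha_6, alpha_7} form a chain of 4 nodes with a double edge at one end; the terminal node there is the unique short simple root (B_4), and {alpha_2, alpha_3, alpha_4} form a chain of 3 nodes with a double edge at one end; the terminal node there is the unique long simple root (C_3). A semisimple Lie algebra decomposes uniquely as the direct sum of simple ideals, one per connected component of its Dynkin diagram, so g ≅ B_4 ⊕ C_3 (dimension 36 + 21 = 57).

type B_4 + type C_3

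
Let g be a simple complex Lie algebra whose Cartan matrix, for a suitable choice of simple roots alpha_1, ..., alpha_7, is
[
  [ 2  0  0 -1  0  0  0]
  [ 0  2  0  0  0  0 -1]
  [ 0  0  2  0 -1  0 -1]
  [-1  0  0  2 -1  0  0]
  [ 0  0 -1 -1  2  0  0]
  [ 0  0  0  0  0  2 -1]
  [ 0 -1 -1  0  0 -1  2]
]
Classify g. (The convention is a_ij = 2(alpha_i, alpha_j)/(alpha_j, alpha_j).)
D_7 (so(14))

The matrix has rank 7 with 2's on the diagonal. Reading the off-diagonal entries as Dynkin edges (a single edge where a_ij = a_ji = -1; a double or triple edge where a_ij * a_ji = 2 or 3), the diagram is a chain of 5 nodes with a fork of two nodes at one end (D_7). One simple-root ordering that puts it in standard form is (alpha_1, alpha_4, alpha_5, alpha_3, alpha_7, alpha_6, alpha_2). So the algebra is type D_7, i.e. so(14).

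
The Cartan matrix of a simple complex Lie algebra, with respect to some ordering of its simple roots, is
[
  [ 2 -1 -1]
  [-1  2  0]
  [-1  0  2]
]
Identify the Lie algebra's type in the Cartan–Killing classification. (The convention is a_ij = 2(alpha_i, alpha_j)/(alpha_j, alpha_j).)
A3

The matrix has rank 3 with 2's on the diagonal. Reading the off-diagonal entries as Dynkin edges (a single edge where a_ij = a_ji = -1; a double or triple edge where a_ij * a_ji = 2 or 3), the diagram is a chain of 3 nodes with single edges (A_3). One simple-root ordering that puts it in standard form is (alpha_3, alpha_1, alpha_2). So the algebra is type A_3, i.e. sl(4).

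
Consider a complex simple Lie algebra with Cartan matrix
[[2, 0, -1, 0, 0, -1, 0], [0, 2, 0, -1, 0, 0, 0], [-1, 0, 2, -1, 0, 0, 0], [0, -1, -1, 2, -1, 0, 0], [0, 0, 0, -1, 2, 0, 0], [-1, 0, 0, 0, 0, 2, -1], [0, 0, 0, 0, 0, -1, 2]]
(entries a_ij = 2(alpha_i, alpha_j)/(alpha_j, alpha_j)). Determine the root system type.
The matrix has rank 7 with 2's on the diagonal. Reading the off-diagonal entries as Dynkin edges (a single edge where a_ij = a_ji = -1; a double or triple edge where a_ij * a_ji = 2 or 3), the diagram is a chain of 5 nodes with a fork of two nodes at one end (D_7). One simple-root ordering that puts it in standard form is (alpha_7, alpha_6, alpha_1, alpha_3, alpha_4, alpha_5, alpha_2). So the algebra is type D_7, i.e. so(14).

D_7 (so(14))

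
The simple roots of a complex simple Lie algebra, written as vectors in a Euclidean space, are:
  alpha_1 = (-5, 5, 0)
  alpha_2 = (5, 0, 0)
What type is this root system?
B_2

Compute the Cartan integers a_ij = 2(alpha_i, alpha_j)/(alpha_j, alpha_j); the resulting 2x2 Cartan matrix is
[[2, -2], [-1, 2]].
The roots have two lengths (squared-length ratio 2:1); the short ones are alpha_{2}. The associated Dynkin diagram is a chain of 2 nodes with a double edge at one end; the terminal node there is the unique short simple root (B_2), so the type is B_2 (the algebra so(5)).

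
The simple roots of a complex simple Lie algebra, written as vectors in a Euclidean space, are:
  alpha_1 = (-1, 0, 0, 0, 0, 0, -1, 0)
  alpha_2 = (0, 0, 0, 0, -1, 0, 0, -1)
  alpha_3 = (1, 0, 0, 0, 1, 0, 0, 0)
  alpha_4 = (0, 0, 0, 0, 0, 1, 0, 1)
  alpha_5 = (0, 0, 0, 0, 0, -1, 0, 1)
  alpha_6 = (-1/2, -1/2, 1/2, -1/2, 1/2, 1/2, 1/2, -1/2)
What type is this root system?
E6

Compute the Cartan integers a_ij = 2(alpha_i, alpha_j)/(alpha_j, alpha_j); the resulting 6x6 Cartan matrix is
[[2, 0, -1, 0, 0, 0], [0, 2, -1, -1, -1, 0], [-1, -1, 2, 0, 0, 0], [0, -1, 0, 2, 0, 0], [0, -1, 0, 0, 2, -1], [0, 0, 0, 0, -1, 2]].
All simple roots have the same length, so the diagram is simply laced. The associated Dynkin diagram is a chain of 5 nodes with one extra node attached to the third node from one end (E_6), so the type is E_6.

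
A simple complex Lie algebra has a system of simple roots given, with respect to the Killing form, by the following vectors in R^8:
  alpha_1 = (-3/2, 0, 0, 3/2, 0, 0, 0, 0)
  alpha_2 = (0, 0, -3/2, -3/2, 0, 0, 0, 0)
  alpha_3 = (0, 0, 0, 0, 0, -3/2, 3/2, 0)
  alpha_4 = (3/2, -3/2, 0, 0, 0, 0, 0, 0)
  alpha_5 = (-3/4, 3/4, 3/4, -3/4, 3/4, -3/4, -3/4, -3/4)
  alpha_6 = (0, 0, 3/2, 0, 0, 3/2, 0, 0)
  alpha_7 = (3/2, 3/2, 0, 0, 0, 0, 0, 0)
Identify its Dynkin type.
Compute the Cartan integers a_ij = 2(alpha_i, alpha_j)/(alpha_j, alpha_j); the resulting 7x7 Cartan matrix is
[[2, -1, 0, -1, 0, 0, -1], [-1, 2, 0, 0, 0, -1, 0], [0, 0, 2, 0, 0, -1, 0], [-1, 0, 0, 2, -1, 0, 0], [0, 0, 0, -1, 2, 0, 0], [0, -1, -1, 0, 0, 2, 0], [-1, 0, 0, 0, 0, 0, 2]].
All simple roots have the same length, so the diagram is simply laced. The associated Dynkin diagram is a chain of 6 nodes with one extra node attached to the third node from one end (E_7), so the type is E_7.

E_7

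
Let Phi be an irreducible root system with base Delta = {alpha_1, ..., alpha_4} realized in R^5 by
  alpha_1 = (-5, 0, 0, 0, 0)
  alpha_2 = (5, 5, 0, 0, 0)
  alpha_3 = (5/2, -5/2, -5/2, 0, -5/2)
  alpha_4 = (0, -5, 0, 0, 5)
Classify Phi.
Compute the Cartan integers a_ij = 2(alpha_i, alpha_j)/(alpha_j, alpha_j); the resulting 4x4 Cartan matrix is
[[2, -1, -1, 0], [-2, 2, 0, -1], [-1, 0, 2, 0], [0, -1, 0, 2]].
The roots have two lengths (squared-length ratio 2:1); the short ones are alpha_{1,3}. The associated Dynkin diagram is a chain of 4 nodes with a double edge between the middle two (F_4), so the type is F_4.

type F_4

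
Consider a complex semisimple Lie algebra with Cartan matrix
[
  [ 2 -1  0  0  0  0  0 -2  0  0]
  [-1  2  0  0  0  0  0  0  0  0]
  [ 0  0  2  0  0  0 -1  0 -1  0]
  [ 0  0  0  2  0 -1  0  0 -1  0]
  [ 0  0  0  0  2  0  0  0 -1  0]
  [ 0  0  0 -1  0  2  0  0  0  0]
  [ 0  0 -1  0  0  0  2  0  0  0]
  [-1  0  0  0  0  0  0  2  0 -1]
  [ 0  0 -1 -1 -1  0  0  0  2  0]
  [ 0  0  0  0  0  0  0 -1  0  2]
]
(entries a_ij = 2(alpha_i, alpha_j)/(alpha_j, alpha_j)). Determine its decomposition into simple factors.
The diagram associated to this matrix has two connected components: the simple roots {alpha_3, alpha_4, alpha_5, alpha_6, alpha_7, alpha_9} form a chain of 5 nodes with one extra node attached to the third node from one end (E_6), and {alpha_1, alpha_2, alpha_8, alpha_10} form a chain of 4 nodes with a double edge between the middle two (F_4). A semisimple Lie algebra decomposes uniquely as the direct sum of simple ideals, one per connected component of its Dynkin diagram, so g ≅ E_6 ⊕ F_4 (dimension 78 + 52 = 130).

E_6 + F_4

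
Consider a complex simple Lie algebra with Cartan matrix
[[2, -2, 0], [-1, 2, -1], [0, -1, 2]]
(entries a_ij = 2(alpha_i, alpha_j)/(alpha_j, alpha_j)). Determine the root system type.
The matrix has rank 3 with 2's on the diagonal. Reading the off-diagonal entries as Dynkin edges (a single edge where a_ij = a_ji = -1; a double or triple edge where a_ij * a_ji = 2 or 3), the diagram is a chain of 3 nodes with a double edge at one end; the terminal node there is the unique long simple root (C_3). One simple-root ordering that puts it in standard form is (alpha_3, alpha_2, alpha_1). So the algebra is type C_3, i.e. sp(6).

type C_3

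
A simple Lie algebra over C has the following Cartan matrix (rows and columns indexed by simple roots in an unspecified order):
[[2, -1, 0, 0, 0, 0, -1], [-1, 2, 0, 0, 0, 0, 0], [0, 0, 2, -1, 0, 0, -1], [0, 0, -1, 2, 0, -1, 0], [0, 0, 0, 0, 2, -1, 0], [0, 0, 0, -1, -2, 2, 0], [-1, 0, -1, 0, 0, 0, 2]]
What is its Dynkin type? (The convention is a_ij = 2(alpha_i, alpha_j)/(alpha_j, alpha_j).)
B7

The matrix has rank 7 with 2's on the diagonal. Reading the off-diagonal entries as Dynkin edges (a single edge where a_ij = a_ji = -1; a double or triple edge where a_ij * a_ji = 2 or 3), the diagram is a chain of 7 nodes with a double edge at one end; the terminal node there is the unique short simple root (B_7). One simple-root ordering that puts it in standard form is (alpha_2, alpha_1, alpha_7, alpha_3, alpha_4, alpha_6, alpha_5). So the algebra is type B_7, i.e. so(15).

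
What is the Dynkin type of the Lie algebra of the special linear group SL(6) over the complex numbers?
type A_5

This is sl(6), which has dimension 6^2 - 1 = 35 and rank 6 - 1 = 5 (a Cartan subalgebra is the diagonal traceless matrices). In the classification of classical Lie algebras, the special linear algebra sl(n+1) has type A_n; here n = 5, so the Dynkin diagram is a chain of 5 nodes with single edges (A_5). Hence the type is A_5.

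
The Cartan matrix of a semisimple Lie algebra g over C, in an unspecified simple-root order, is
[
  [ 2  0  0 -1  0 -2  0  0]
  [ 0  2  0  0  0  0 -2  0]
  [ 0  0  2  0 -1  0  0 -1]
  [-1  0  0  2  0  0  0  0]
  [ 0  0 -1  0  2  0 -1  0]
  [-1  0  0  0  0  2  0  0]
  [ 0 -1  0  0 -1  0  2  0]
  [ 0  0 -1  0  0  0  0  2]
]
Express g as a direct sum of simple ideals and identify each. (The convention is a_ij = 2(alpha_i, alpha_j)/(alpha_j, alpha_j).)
The diagram associated to this matrix has two connected components: the simple roots {alpha_1, alpha_4, alpha_6} form a chain of 3 nodes with a double edge at one end; the terminal node there is the unique short simple root (B_3), and {alpha_2, alpha_3, alpha_5, alpha_7, alpha_8} form a chain of 5 nodes with a double edge at one end; the terminal node there is the unique long simple root (C_5). A semisimple Lie algebra decomposes uniquely as the direct sum of simple ideals, one per connected component of its Dynkin diagram, so g ≅ B_3 ⊕ C_5 (dimension 21 + 55 = 76).

B_3 (so(7)) + C_5 (sp(10))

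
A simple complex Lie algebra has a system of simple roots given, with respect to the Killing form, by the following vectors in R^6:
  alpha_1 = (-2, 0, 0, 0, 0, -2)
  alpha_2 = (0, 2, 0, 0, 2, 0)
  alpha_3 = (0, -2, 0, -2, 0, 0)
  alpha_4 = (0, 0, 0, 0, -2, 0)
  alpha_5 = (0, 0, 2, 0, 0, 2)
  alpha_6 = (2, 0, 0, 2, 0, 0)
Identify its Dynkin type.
B_6 (so(13))

Compute the Cartan integers a_ij = 2(alpha_i, alpha_j)/(alpha_j, alpha_j); the resulting 6x6 Cartan matrix is
[[2, 0, 0, 0, -1, -1], [0, 2, -1, -2, 0, 0], [0, -1, 2, 0, 0, -1], [0, -1, 0, 2, 0, 0], [-1, 0, 0, 0, 2, 0], [-1, 0, -1, 0, 0, 2]].
The roots have two lengths (squared-length ratio 2:1); the short ones are alpha_{4}. The associated Dynkin diagram is a chain of 6 nodes with a double edge at one end; the terminal node there is the unique short simple root (B_6), so the type is B_6 (the algebra so(13)).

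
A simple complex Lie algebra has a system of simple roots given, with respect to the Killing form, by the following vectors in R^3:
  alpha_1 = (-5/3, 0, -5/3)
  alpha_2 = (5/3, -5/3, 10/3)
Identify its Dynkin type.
Compute the Cartan integers a_ij = 2(alpha_i, alpha_j)/(alpha_j, alpha_j); the resulting 2x2 Cartan matrix is
[[2, -1], [-3, 2]].
The roots have two lengths (squared-length ratio 3:1); the short ones are alpha_{1}. The associated Dynkin diagram is two nodes joined by a triple edge (G_2), so the type is G_2.

G_2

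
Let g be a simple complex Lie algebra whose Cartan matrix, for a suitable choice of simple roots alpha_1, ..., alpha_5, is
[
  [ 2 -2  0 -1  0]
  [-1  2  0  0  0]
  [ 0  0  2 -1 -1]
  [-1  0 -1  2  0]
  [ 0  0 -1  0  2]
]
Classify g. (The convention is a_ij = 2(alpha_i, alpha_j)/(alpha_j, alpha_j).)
B_5

The matrix has rank 5 with 2's on the diagonal. Reading the off-diagonal entries as Dynkin edges (a single edge where a_ij = a_ji = -1; a double or triple edge where a_ij * a_ji = 2 or 3), the diagram is a chain of 5 nodes with a double edge at one end; the terminal node there is the unique short simple root (B_5). One simple-root ordering that puts it in standard form is (alpha_5, alpha_3, alpha_4, alpha_1, alpha_2). So the algebra is type B_5, i.e. so(11).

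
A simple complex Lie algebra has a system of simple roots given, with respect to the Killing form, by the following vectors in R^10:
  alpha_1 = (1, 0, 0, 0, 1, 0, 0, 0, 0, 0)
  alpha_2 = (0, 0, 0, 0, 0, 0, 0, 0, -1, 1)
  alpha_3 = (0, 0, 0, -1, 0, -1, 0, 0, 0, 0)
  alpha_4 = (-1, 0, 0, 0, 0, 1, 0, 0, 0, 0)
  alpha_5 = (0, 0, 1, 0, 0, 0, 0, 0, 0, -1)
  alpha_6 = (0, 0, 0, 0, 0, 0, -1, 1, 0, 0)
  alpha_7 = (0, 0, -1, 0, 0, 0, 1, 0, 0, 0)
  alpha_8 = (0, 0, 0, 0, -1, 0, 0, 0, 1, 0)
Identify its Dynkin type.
Compute the Cartan integers a_ij = 2(alpha_i, alpha_j)/(alpha_j, alpha_j); the resulting 8x8 Cartan matrix is
[[2, 0, 0, -1, 0, 0, 0, -1], [0, 2, 0, 0, -1, 0, 0, -1], [0, 0, 2, -1, 0, 0, 0, 0], [-1, 0, -1, 2, 0, 0, 0, 0], [0, -1, 0, 0, 2, 0, -1, 0], [0, 0, 0, 0, 0, 2, -1, 0], [0, 0, 0, 0, -1, -1, 2, 0], [-1, -1, 0, 0, 0, 0, 0, 2]].
All simple roots have the same length, so the diagram is simply laced. The associated Dynkin diagram is a chain of 8 nodes with single edges (A_8), so the type is A_8 (the algebra sl(9)).

type A_8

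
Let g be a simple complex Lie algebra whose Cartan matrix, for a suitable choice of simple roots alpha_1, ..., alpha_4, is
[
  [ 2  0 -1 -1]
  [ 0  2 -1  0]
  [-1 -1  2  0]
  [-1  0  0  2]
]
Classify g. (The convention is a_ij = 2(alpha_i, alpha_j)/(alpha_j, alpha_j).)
The matrix has rank 4 with 2's on the diagonal. Reading the off-diagonal entries as Dynkin edges (a single edge where a_ij = a_ji = -1; a double or triple edge where a_ij * a_ji = 2 or 3), the diagram is a chain of 4 nodes with single edges (A_4). One simple-root ordering that puts it in standard form is (alpha_2, alpha_3, alpha_1, alpha_4). So the algebra is type A_4, i.e. sl(5).

type A_4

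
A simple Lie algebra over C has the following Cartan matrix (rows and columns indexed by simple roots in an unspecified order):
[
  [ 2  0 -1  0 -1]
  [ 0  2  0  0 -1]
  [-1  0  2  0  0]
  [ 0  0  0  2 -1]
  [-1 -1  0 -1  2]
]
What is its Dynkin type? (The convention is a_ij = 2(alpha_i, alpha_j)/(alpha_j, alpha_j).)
D_5

The matrix has rank 5 with 2's on the diagonal. Reading the off-diagonal entries as Dynkin edges (a single edge where a_ij = a_ji = -1; a double or triple edge where a_ij * a_ji = 2 or 3), the diagram is a chain of 3 nodes with a fork of two nodes at one end (D_5). One simple-root ordering that puts it in standard form is (alpha_3, alpha_1, alpha_5, alpha_2, alpha_4). So the algebra is type D_5, i.e. so(10).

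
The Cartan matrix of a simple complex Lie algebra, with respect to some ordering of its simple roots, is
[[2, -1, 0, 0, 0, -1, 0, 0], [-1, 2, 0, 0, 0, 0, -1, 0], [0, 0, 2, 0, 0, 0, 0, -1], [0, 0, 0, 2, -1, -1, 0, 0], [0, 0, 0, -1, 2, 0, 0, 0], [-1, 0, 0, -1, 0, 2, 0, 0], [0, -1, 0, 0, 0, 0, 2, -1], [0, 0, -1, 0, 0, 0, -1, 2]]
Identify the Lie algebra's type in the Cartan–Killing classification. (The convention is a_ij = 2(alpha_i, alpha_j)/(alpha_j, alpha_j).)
type A_8

The matrix has rank 8 with 2's on the diagonal. Reading the off-diagonal entries as Dynkin edges (a single edge where a_ij = a_ji = -1; a double or triple edge where a_ij * a_ji = 2 or 3), the diagram is a chain of 8 nodes with single edges (A_8). One simple-root ordering that puts it in standard form is (alpha_3, alpha_8, alpha_7, alpha_2, alpha_1, alpha_6, alpha_4, alpha_5). So the algebra is type A_8, i.e. sl(9).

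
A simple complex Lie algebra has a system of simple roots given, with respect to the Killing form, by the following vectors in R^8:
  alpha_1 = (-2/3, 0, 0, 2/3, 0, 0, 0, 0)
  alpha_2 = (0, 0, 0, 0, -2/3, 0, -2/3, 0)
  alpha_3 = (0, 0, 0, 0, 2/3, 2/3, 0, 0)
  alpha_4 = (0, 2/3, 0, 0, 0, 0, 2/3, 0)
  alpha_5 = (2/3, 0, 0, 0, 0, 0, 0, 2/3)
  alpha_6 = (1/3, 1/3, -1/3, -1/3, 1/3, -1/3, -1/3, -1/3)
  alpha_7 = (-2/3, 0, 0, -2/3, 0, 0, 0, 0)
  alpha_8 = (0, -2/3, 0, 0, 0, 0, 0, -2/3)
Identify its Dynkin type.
Compute the Cartan integers a_ij = 2(alpha_i, alpha_j)/(alpha_j, alpha_j); the resulting 8x8 Cartan matrix is
[[2, 0, 0, 0, -1, -1, 0, 0], [0, 2, -1, -1, 0, 0, 0, 0], [0, -1, 2, 0, 0, 0, 0, 0], [0, -1, 0, 2, 0, 0, 0, -1], [-1, 0, 0, 0, 2, 0, -1, -1], [-1, 0, 0, 0, 0, 2, 0, 0], [0, 0, 0, 0, -1, 0, 2, 0], [0, 0, 0, -1, -1, 0, 0, 2]].
All simple roots have the same length, so the diagram is simply laced. The associated Dynkin diagram is a chain of 7 nodes with one extra node attached to the third node from one end (E_8), so the type is E_8.

type E_8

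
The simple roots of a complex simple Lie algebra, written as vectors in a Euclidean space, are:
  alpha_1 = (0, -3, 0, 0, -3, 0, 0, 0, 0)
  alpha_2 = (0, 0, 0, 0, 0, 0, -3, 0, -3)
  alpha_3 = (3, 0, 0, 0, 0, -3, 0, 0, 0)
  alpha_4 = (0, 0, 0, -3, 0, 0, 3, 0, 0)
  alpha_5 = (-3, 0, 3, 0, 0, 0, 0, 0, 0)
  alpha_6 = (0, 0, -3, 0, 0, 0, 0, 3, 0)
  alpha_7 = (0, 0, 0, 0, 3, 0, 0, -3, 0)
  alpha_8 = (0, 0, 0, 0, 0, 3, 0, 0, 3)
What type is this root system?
Compute the Cartan integers a_ij = 2(alpha_i, alpha_j)/(alpha_j, alpha_j); the resulting 8x8 Cartan matrix is
[[2, 0, 0, 0, 0, 0, -1, 0], [0, 2, 0, -1, 0, 0, 0, -1], [0, 0, 2, 0, -1, 0, 0, -1], [0, -1, 0, 2, 0, 0, 0, 0], [0, 0, -1, 0, 2, -1, 0, 0], [0, 0, 0, 0, -1, 2, -1, 0], [-1, 0, 0, 0, 0, -1, 2, 0], [0, -1, -1, 0, 0, 0, 0, 2]].
All simple roots have the same length, so the diagram is simply laced. The associated Dynkin diagram is a chain of 8 nodes with single edges (A_8), so the type is A_8 (the algebra sl(9)).

type A_8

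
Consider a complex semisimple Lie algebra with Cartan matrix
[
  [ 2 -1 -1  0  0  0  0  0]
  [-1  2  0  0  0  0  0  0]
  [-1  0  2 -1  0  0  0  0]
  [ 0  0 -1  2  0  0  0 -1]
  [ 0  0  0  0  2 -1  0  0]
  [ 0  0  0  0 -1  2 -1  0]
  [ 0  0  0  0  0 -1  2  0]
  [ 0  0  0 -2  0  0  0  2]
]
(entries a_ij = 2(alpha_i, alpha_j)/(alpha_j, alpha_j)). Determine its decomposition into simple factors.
The diagram associated to this matrix has two connected components: the simple roots {alpha_5, alpha_6, alpha_7} form a chain of 3 nodes with single edges (A_3), and {alpha_1, alpha_2, alpha_3, alpha_4, alpha_8} form a chain of 5 nodes with a double edge at one end; the terminal node there is the unique long simple root (C_5). A semisimple Lie algebra decomposes uniquely as the direct sum of simple ideals, one per connected component of its Dynkin diagram, so g ≅ A_3 ⊕ C_5 (dimension 15 + 55 = 70).

A_3 + C_5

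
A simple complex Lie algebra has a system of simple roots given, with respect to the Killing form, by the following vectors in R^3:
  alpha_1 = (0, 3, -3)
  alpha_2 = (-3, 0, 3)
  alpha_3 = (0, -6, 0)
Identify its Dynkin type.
type C_3

Compute the Cartan integers a_ij = 2(alpha_i, alpha_j)/(alpha_j, alpha_j); the resulting 3x3 Cartan matrix is
[[2, -1, -1], [-1, 2, 0], [-2, 0, 2]].
The roots have two lengths (squared-length ratio 2:1); the short ones are alpha_{1,2}. The associated Dynkin diagram is a chain of 3 nodes with a double edge at one end; the terminal node there is the unique long simple root (C_3), so the type is C_3 (the algebra sp(6)).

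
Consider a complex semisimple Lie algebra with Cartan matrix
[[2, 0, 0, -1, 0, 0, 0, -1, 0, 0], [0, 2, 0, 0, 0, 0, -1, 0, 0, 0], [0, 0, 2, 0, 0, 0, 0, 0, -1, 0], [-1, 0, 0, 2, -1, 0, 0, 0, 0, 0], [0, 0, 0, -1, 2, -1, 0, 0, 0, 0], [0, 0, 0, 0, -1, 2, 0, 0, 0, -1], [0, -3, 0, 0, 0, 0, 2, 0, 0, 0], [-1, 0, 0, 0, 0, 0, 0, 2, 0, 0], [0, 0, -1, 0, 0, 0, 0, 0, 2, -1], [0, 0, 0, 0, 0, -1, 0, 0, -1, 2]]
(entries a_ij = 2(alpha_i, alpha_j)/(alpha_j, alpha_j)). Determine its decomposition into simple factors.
A_8 (sl(9)) ⊕ G_2

The diagram associated to this matrix has two connected components: the simple roots {alpha_1, alpha_3, alpha_4, alpha_5, alpha_6, alpha_8, alpha_9, alpha_10} form a chain of 8 nodes with single edges (A_8), and {alpha_2, alpha_7} form two nodes joined by a triple edge (G_2). A semisimple Lie algebra decomposes uniquely as the direct sum of simple ideals, one per connected component of its Dynkin diagram, so g ≅ A_8 ⊕ G_2 (dimension 80 + 14 = 94).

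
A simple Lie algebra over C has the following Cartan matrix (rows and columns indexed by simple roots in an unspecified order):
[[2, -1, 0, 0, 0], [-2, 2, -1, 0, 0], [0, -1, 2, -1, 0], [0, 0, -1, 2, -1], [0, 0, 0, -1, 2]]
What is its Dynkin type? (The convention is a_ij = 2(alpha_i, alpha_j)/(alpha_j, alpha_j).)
The matrix has rank 5 with 2's on the diagonal. Reading the off-diagonal entries as Dynkin edges (a single edge where a_ij = a_ji = -1; a double or triple edge where a_ij * a_ji = 2 or 3), the diagram is a chain of 5 nodes with a double edge at one end; the terminal node there is the unique short simple root (B_5). One simple-root ordering that puts it in standard form is (alpha_5, alpha_4, alpha_3, alpha_2, alpha_1). So the algebra is type B_5, i.e. so(11).

B_5 (so(11))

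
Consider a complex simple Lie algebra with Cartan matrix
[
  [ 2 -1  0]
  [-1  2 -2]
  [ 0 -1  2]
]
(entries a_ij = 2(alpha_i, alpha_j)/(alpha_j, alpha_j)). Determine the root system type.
The matrix has rank 3 with 2's on the diagonal. Reading the off-diagonal entries as Dynkin edges (a single edge where a_ij = a_ji = -1; a double or triple edge where a_ij * a_ji = 2 or 3), the diagram is a chain of 3 nodes with a double edge at one end; the terminal node there is the unique short simple root (B_3). One simple-root ordering that puts it in standard form is (alpha_1, alpha_2, alpha_3). So the algebra is type B_3, i.e. so(7).

type B_3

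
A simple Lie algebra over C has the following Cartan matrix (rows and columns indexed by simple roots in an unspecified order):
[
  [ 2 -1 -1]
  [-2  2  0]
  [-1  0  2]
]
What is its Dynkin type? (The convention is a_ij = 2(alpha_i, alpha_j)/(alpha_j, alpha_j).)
The matrix has rank 3 with 2's on the diagonal. Reading the off-diagonal entries as Dynkin edges (a single edge where a_ij = a_ji = -1; a double or triple edge where a_ij * a_ji = 2 or 3), the diagram is a chain of 3 nodes with a double edge at one end; the terminal node there is the unique long simple root (C_3). One simple-root ordering that puts it in standard form is (alpha_3, alpha_1, alpha_2). So the algebra is type C_3, i.e. sp(6).

C3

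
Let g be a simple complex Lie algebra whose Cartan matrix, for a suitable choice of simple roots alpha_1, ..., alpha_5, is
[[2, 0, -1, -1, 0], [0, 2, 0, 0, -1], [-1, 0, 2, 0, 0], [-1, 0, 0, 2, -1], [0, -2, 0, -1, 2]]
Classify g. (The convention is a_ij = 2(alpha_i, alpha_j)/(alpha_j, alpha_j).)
The matrix has rank 5 with 2's on the diagonal. Reading the off-diagonal entries as Dynkin edges (a single edge where a_ij = a_ji = -1; a double or triple edge where a_ij * a_ji = 2 or 3), the diagram is a chain of 5 nodes with a double edge at one end; the terminal node there is the unique short simple root (B_5). One simple-root ordering that puts it in standard form is (alpha_3, alpha_1, alpha_4, alpha_5, alpha_2). So the algebra is type B_5, i.e. so(11).

B5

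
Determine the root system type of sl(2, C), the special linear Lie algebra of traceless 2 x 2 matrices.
This is sl(2), which has dimension 2^2 - 1 = 3 and rank 2 - 1 = 1 (a Cartan subalgebra is the diagonal traceless matrices). In the classification of classical Lie algebras, the special linear algebra sl(n+1) has type A_n; here n = 1, so the Dynkin diagram is a chain of 1 nodes with single edges (A_1). Hence the type is A_1.

A_1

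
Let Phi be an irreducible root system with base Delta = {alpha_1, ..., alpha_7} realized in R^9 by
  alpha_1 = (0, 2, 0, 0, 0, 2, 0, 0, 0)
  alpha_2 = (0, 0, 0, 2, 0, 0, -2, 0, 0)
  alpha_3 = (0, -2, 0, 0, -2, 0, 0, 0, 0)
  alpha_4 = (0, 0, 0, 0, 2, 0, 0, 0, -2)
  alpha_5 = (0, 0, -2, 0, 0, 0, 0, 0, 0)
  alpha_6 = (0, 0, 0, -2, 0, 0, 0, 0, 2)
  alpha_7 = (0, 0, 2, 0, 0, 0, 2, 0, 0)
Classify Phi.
Compute the Cartan integers a_ij = 2(alpha_i, alpha_j)/(alpha_j, alpha_j); the resulting 7x7 Cartan matrix is
[[2, 0, -1, 0, 0, 0, 0], [0, 2, 0, 0, 0, -1, -1], [-1, 0, 2, -1, 0, 0, 0], [0, 0, -1, 2, 0, -1, 0], [0, 0, 0, 0, 2, 0, -1], [0, -1, 0, -1, 0, 2, 0], [0, -1, 0, 0, -2, 0, 2]].
The roots have two lengths (squared-length ratio 2:1); the short ones are alpha_{5}. The associated Dynkin diagram is a chain of 7 nodes with a double edge at one end; the terminal node there is the unique short simple root (B_7), so the type is B_7 (the algebra so(15)).

type B_7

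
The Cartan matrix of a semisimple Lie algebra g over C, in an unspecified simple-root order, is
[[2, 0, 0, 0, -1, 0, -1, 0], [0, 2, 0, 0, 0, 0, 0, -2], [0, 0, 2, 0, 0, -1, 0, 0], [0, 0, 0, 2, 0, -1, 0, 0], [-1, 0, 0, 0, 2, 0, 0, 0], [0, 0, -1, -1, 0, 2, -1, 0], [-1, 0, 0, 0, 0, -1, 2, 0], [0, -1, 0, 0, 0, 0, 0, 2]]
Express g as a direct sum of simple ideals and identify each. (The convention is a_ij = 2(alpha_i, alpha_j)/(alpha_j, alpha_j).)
B_2 (so(5)) ⊕ D_6 (so(12))

The diagram associated to this matrix has two connected components: the simple roots {alpha_2, alpha_8} form a chain of 2 nodes with a double edge at one end; the terminal node there is the unique short simple root (B_2), and {alpha_1, alpha_3, alpha_4, alpha_5, alpha_6, alpha_7} form a chain of 4 nodes with a fork of two nodes at one end (D_6). A semisimple Lie algebra decomposes uniquely as the direct sum of simple ideals, one per connected component of its Dynkin diagram, so g ≅ B_2 ⊕ D_6 (dimension 10 + 66 = 76).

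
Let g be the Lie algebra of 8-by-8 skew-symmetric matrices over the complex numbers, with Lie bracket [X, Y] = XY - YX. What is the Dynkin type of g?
D_4 (so(8))

This is so(8) with 8 even, which has dimension 8(8-1)/2 = 28 and rank 8/2 = 4. In the classification of classical Lie algebras, the orthogonal algebra so(2n) in an even number of variables has type D_n; here n = 4, so the Dynkin diagram is a chain of 2 nodes with a fork of two nodes at one end (D_4). Hence the type is D_4.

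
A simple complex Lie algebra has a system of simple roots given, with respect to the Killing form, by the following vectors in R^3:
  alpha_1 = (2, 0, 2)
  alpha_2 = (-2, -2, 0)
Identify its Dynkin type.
A_2

Compute the Cartan integers a_ij = 2(alpha_i, alpha_j)/(alpha_j, alpha_j); the resulting 2x2 Cartan matrix is
[[2, -1], [-1, 2]].
All simple roots have the same length, so the diagram is simply laced. The associated Dynkin diagram is a chain of 2 nodes with single edges (A_2), so the type is A_2 (the algebra sl(3)).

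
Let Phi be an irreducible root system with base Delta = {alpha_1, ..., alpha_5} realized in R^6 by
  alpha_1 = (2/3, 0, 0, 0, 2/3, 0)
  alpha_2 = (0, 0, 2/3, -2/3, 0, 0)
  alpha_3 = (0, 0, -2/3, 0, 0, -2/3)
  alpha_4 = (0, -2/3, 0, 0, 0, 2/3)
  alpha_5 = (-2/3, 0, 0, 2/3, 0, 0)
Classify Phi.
A_5

Compute the Cartan integers a_ij = 2(alpha_i, alpha_j)/(alpha_j, alpha_j); the resulting 5x5 Cartan matrix is
[[2, 0, 0, 0, -1], [0, 2, -1, 0, -1], [0, -1, 2, -1, 0], [0, 0, -1, 2, 0], [-1, -1, 0, 0, 2]].
All simple roots have the same length, so the diagram is simply laced. The associated Dynkin diagram is a chain of 5 nodes with single edges (A_5), so the type is A_5 (the algebra sl(6)).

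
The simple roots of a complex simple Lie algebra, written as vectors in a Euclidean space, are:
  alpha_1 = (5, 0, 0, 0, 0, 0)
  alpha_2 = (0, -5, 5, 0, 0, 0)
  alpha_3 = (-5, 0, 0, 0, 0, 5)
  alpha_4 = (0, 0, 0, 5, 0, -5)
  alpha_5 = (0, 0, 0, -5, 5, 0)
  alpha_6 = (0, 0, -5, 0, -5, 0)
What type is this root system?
Compute the Cartan integers a_ij = 2(alpha_i, alpha_j)/(alpha_j, alpha_j); the resulting 6x6 Cartan matrix is
[[2, 0, -1, 0, 0, 0], [0, 2, 0, 0, 0, -1], [-2, 0, 2, -1, 0, 0], [0, 0, -1, 2, -1, 0], [0, 0, 0, -1, 2, -1], [0, -1, 0, 0, -1, 2]].
The roots have two lengths (squared-length ratio 2:1); the short ones are alpha_{1}. The associated Dynkin diagram is a chain of 6 nodes with a double edge at one end; the terminal node there is the unique short simple root (B_6), so the type is B_6 (the algebra so(13)).

B_6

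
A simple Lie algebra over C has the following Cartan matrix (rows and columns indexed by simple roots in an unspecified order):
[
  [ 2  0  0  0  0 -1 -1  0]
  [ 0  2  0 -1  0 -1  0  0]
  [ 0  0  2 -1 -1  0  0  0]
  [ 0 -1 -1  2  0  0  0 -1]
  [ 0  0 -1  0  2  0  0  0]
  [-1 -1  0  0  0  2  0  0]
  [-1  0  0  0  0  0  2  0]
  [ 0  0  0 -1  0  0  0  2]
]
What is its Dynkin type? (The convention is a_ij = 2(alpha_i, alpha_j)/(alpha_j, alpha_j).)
The matrix has rank 8 with 2's on the diagonal. Reading the off-diagonal entries as Dynkin edges (a single edge where a_ij = a_ji = -1; a double or triple edge where a_ij * a_ji = 2 or 3), the diagram is a chain of 7 nodes with one extra node attached to the third node from one end (E_8). One simple-root ordering that puts it in standard form is (alpha_5, alpha_8, alpha_3, alpha_4, alpha_2, alpha_6, alpha_1, alpha_7). So the algebra is type E_8.

E8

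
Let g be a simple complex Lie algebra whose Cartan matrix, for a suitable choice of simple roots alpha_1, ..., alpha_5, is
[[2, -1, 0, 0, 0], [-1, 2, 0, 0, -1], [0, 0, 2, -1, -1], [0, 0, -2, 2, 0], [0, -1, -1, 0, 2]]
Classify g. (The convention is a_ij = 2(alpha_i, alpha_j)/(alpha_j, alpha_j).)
The matrix has rank 5 with 2's on the diagonal. Reading the off-diagonal entries as Dynkin edges (a single edge where a_ij = a_ji = -1; a double or triple edge where a_ij * a_ji = 2 or 3), the diagram is a chain of 5 nodes with a double edge at one end; the terminal node there is the unique long simple root (C_5). One simple-root ordering that puts it in standard form is (alpha_1, alpha_2, alpha_5, alpha_3, alpha_4). So the algebra is type C_5, i.e. sp(10).

C5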